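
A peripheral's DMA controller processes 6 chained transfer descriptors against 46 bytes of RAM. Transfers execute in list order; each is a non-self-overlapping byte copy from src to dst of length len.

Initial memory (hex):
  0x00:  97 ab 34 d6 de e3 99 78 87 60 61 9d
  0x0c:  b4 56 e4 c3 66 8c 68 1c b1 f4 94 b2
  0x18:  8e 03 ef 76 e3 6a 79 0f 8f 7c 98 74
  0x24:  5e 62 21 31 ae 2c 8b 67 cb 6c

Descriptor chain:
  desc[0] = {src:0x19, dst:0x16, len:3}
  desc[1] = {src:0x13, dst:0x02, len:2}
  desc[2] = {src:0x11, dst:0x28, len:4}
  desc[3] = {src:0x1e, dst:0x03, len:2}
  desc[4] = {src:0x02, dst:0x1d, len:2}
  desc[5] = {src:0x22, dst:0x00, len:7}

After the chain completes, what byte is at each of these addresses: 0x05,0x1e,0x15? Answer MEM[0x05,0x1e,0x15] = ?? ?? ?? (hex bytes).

D0: mem[0x16..0x18] <- [03 ef 76]
D1: mem[0x02..0x03] <- [1c b1]
D2: mem[0x28..0x2b] <- [8c 68 1c b1]
D3: mem[0x03..0x04] <- [79 0f]
D4: mem[0x1d..0x1e] <- [1c 79]
D5: mem[0x00..0x06] <- [98 74 5e 62 21 31 8c]
query mem[0x05]=0x31, mem[0x1e]=0x79, mem[0x15]=0xf4

MEM[0x05,0x1e,0x15] = 31 79 f4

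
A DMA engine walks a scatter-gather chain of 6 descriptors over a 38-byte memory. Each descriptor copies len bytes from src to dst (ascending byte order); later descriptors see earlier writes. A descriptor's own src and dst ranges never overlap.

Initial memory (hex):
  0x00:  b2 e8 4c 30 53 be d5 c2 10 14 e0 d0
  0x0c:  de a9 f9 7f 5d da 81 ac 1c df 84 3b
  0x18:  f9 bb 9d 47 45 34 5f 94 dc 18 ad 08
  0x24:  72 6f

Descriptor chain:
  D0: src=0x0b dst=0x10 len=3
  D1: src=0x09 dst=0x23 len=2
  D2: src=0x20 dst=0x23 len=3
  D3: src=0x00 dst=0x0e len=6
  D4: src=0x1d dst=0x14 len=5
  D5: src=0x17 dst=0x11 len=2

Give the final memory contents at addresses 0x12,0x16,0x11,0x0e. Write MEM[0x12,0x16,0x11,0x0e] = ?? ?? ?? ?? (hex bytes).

  after D0: wrote 3B at 0x10 = d0dea9
  after D1: wrote 2B at 0x23 = 14e0
  after D2: wrote 3B at 0x23 = dc18ad
  after D3: wrote 6B at 0x0e = b2e84c3053be
  after D4: wrote 5B at 0x14 = 345f94dc18
  after D5: wrote 2B at 0x11 = dc18
query mem[0x12]=0x18, mem[0x16]=0x94, mem[0x11]=0xdc, mem[0x0e]=0xb2

MEM[0x12,0x16,0x11,0x0e] = 18 94 dc b2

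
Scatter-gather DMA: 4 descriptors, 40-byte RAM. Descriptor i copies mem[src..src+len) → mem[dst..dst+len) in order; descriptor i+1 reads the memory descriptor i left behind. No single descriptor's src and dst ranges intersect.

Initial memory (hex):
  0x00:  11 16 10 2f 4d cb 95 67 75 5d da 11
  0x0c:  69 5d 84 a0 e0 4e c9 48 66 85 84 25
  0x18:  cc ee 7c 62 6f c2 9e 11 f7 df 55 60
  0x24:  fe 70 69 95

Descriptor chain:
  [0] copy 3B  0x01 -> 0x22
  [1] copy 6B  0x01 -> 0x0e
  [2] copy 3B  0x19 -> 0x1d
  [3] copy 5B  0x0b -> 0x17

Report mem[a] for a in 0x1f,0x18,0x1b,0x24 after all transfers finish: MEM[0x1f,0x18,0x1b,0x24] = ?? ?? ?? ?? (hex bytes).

MEM[0x1f,0x18,0x1b,0x24] = 62 69 10 2f

  after D0: wrote 3B at 0x22 = 16102f
  after D1: wrote 6B at 0x0e = 16102f4dcb95
  after D2: wrote 3B at 0x1d = ee7c62
  after D3: wrote 5B at 0x17 = 11695d1610
query mem[0x1f]=0x62, mem[0x18]=0x69, mem[0x1b]=0x10, mem[0x24]=0x2f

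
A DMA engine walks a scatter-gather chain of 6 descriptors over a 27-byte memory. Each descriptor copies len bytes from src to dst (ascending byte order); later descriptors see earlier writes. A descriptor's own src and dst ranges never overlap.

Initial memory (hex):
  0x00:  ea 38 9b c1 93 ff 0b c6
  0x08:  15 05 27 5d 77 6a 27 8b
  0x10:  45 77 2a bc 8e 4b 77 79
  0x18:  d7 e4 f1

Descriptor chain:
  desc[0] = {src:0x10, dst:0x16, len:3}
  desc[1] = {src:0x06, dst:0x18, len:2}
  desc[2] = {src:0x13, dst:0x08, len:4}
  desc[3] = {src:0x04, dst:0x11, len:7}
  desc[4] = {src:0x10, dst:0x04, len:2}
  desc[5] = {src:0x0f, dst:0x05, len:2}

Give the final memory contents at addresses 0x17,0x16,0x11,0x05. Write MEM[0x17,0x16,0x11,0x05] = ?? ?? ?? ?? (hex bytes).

MEM[0x17,0x16,0x11,0x05] = 4b 8e 93 8b

#0 dst[0x16+3] := {0x45,0x77,0x2a}
#1 dst[0x18+2] := {0x0b,0xc6}
#2 dst[0x08+4] := {0xbc,0x8e,0x4b,0x45}
#3 dst[0x11+7] := {0x93,0xff,0x0b,0xc6,0xbc,0x8e,0x4b}
#4 dst[0x04+2] := {0x45,0x93}
#5 dst[0x05+2] := {0x8b,0x45}
query mem[0x17]=0x4b, mem[0x16]=0x8e, mem[0x11]=0x93, mem[0x05]=0x8b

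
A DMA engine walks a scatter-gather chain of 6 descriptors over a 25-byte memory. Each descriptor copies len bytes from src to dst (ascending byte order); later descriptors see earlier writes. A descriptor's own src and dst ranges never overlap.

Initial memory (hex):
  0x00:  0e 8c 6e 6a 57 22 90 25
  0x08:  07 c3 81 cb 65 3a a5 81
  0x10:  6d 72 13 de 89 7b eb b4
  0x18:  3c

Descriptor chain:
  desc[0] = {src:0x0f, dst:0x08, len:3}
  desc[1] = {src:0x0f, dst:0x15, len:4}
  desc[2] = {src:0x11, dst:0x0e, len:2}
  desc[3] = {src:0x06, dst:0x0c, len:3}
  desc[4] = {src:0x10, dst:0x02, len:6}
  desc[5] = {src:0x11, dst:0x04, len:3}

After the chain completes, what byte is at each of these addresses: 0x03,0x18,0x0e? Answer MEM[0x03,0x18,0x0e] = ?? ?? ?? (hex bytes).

[0] 0x0f->0x08 len=3 : 81 6d 72
[1] 0x0f->0x15 len=4 : 81 6d 72 13
[2] 0x11->0x0e len=2 : 72 13
[3] 0x06->0x0c len=3 : 90 25 81
[4] 0x10->0x02 len=6 : 6d 72 13 de 89 81
[5] 0x11->0x04 len=3 : 72 13 de
query mem[0x03]=0x72, mem[0x18]=0x13, mem[0x0e]=0x81

MEM[0x03,0x18,0x0e] = 72 13 81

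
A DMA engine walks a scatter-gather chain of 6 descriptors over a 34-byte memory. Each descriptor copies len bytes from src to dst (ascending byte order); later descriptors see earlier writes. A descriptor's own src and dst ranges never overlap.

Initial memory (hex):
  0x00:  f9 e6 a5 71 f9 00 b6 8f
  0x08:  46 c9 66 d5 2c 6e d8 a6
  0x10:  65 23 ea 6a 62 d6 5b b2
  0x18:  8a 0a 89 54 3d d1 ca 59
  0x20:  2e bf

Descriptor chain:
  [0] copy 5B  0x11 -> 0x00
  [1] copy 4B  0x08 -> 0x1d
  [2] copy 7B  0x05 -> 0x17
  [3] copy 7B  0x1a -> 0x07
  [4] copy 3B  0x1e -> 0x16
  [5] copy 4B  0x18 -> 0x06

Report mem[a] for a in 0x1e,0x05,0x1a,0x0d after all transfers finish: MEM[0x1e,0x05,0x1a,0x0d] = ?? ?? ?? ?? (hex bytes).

MEM[0x1e,0x05,0x1a,0x0d] = c9 00 46 d5

[0] 0x11->0x00 len=5 : 23 ea 6a 62 d6
[1] 0x08->0x1d len=4 : 46 c9 66 d5
[2] 0x05->0x17 len=7 : 00 b6 8f 46 c9 66 d5
[3] 0x1a->0x07 len=7 : 46 c9 66 d5 c9 66 d5
[4] 0x1e->0x16 len=3 : c9 66 d5
[5] 0x18->0x06 len=4 : d5 8f 46 c9
query mem[0x1e]=0xc9, mem[0x05]=0x00, mem[0x1a]=0x46, mem[0x0d]=0xd5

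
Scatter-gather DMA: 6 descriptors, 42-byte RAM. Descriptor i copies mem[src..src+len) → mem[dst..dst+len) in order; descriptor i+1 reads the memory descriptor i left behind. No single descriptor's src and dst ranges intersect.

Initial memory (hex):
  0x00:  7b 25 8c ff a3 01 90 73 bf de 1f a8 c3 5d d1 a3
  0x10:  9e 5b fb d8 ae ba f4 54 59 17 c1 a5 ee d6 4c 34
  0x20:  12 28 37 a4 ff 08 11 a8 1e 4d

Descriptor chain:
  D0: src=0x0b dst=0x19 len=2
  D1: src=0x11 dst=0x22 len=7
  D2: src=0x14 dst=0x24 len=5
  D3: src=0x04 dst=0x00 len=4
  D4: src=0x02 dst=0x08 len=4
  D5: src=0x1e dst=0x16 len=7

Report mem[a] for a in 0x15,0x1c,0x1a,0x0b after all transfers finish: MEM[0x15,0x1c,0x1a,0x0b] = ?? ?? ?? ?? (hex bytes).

MEM[0x15,0x1c,0x1a,0x0b] = ba ae 5b 01

[0] 0x0b->0x19 len=2 : a8 c3
[1] 0x11->0x22 len=7 : 5b fb d8 ae ba f4 54
[2] 0x14->0x24 len=5 : ae ba f4 54 59
[3] 0x04->0x00 len=4 : a3 01 90 73
[4] 0x02->0x08 len=4 : 90 73 a3 01
[5] 0x1e->0x16 len=7 : 4c 34 12 28 5b fb ae
query mem[0x15]=0xba, mem[0x1c]=0xae, mem[0x1a]=0x5b, mem[0x0b]=0x01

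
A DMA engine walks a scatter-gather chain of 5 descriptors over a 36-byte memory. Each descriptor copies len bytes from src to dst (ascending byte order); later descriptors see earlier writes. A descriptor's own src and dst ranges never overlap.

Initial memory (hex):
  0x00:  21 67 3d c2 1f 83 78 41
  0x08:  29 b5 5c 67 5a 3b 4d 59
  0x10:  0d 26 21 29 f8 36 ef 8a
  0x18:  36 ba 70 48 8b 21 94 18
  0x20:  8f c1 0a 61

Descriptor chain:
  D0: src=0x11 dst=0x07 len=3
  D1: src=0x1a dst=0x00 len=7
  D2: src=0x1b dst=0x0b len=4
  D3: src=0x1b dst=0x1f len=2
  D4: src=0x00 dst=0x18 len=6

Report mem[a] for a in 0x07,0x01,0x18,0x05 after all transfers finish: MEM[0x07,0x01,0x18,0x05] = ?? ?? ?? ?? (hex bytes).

MEM[0x07,0x01,0x18,0x05] = 26 48 70 18

[0] 0x11->0x07 len=3 : 26 21 29
[1] 0x1a->0x00 len=7 : 70 48 8b 21 94 18 8f
[2] 0x1b->0x0b len=4 : 48 8b 21 94
[3] 0x1b->0x1f len=2 : 48 8b
[4] 0x00->0x18 len=6 : 70 48 8b 21 94 18
query mem[0x07]=0x26, mem[0x01]=0x48, mem[0x18]=0x70, mem[0x05]=0x18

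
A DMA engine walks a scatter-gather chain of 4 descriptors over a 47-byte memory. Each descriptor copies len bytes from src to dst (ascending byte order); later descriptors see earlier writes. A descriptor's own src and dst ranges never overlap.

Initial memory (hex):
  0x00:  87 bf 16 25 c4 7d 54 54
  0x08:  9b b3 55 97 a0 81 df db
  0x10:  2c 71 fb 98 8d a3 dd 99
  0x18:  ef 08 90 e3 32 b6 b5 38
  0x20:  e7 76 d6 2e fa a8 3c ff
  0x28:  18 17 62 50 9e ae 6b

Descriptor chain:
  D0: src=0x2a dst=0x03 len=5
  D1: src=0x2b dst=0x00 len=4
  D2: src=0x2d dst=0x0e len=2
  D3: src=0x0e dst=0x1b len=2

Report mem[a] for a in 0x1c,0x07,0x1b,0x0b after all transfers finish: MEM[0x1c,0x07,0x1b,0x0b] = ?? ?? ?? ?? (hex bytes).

[0] 0x2a->0x03 len=5 : 62 50 9e ae 6b
[1] 0x2b->0x00 len=4 : 50 9e ae 6b
[2] 0x2d->0x0e len=2 : ae 6b
[3] 0x0e->0x1b len=2 : ae 6b
query mem[0x1c]=0x6b, mem[0x07]=0x6b, mem[0x1b]=0xae, mem[0x0b]=0x97

MEM[0x1c,0x07,0x1b,0x0b] = 6b 6b ae 97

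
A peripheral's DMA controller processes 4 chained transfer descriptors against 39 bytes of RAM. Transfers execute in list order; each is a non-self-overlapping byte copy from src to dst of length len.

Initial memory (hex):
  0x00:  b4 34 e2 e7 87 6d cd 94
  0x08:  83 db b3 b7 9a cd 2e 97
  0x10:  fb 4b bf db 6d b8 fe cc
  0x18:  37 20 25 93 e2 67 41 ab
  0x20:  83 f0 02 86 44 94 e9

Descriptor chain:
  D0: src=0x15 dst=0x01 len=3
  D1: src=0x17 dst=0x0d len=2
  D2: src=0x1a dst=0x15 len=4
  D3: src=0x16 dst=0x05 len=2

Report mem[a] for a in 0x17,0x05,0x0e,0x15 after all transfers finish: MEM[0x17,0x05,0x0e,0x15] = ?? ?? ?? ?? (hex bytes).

[0] 0x15->0x01 len=3 : b8 fe cc
[1] 0x17->0x0d len=2 : cc 37
[2] 0x1a->0x15 len=4 : 25 93 e2 67
[3] 0x16->0x05 len=2 : 93 e2
query mem[0x17]=0xe2, mem[0x05]=0x93, mem[0x0e]=0x37, mem[0x15]=0x25

MEM[0x17,0x05,0x0e,0x15] = e2 93 37 25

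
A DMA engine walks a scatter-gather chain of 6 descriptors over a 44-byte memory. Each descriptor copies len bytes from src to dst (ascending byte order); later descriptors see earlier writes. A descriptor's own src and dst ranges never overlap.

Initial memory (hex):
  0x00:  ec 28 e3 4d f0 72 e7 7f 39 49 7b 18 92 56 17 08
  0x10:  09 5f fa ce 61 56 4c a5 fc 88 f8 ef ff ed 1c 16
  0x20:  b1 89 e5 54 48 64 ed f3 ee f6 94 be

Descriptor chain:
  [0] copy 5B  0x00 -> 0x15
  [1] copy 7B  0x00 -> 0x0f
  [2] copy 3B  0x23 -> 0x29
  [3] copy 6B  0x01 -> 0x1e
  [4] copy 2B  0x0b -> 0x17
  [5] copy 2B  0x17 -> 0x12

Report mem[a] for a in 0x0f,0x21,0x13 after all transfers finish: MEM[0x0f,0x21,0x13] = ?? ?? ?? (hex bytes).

#0 dst[0x15+5] := {0xec,0x28,0xe3,0x4d,0xf0}
#1 dst[0x0f+7] := {0xec,0x28,0xe3,0x4d,0xf0,0x72,0xe7}
#2 dst[0x29+3] := {0x54,0x48,0x64}
#3 dst[0x1e+6] := {0x28,0xe3,0x4d,0xf0,0x72,0xe7}
#4 dst[0x17+2] := {0x18,0x92}
#5 dst[0x12+2] := {0x18,0x92}
query mem[0x0f]=0xec, mem[0x21]=0xf0, mem[0x13]=0x92

MEM[0x0f,0x21,0x13] = ec f0 92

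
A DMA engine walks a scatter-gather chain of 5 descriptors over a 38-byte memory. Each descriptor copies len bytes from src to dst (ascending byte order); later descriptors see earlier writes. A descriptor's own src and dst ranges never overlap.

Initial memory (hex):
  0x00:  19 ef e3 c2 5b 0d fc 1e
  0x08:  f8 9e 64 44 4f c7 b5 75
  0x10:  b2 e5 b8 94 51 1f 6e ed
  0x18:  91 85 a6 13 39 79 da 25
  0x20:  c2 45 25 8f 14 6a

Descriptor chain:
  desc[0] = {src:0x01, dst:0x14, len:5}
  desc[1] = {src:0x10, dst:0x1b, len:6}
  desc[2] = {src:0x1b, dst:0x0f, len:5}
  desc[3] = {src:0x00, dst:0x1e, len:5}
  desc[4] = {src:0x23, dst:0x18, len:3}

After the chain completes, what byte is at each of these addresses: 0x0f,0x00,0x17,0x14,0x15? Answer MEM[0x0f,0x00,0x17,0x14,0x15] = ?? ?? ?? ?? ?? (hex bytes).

[0] 0x01->0x14 len=5 : ef e3 c2 5b 0d
[1] 0x10->0x1b len=6 : b2 e5 b8 94 ef e3
[2] 0x1b->0x0f len=5 : b2 e5 b8 94 ef
[3] 0x00->0x1e len=5 : 19 ef e3 c2 5b
[4] 0x23->0x18 len=3 : 8f 14 6a
query mem[0x0f]=0xb2, mem[0x00]=0x19, mem[0x17]=0x5b, mem[0x14]=0xef, mem[0x15]=0xe3

MEM[0x0f,0x00,0x17,0x14,0x15] = b2 19 5b ef e3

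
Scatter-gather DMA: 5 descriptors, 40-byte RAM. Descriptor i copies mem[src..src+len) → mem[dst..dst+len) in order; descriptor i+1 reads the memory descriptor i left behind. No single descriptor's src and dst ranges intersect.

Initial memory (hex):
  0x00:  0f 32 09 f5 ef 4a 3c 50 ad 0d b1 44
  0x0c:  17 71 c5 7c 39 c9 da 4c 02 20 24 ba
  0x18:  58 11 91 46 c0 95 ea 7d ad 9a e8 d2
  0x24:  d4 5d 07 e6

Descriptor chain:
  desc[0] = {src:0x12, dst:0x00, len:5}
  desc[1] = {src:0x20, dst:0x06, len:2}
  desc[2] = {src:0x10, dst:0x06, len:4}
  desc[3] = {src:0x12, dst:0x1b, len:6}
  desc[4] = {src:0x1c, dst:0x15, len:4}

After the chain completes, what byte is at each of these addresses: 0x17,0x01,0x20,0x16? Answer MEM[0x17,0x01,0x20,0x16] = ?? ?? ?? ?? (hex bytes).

MEM[0x17,0x01,0x20,0x16] = 20 4c ba 02

#0 dst[0x00+5] := {0xda,0x4c,0x02,0x20,0x24}
#1 dst[0x06+2] := {0xad,0x9a}
#2 dst[0x06+4] := {0x39,0xc9,0xda,0x4c}
#3 dst[0x1b+6] := {0xda,0x4c,0x02,0x20,0x24,0xba}
#4 dst[0x15+4] := {0x4c,0x02,0x20,0x24}
query mem[0x17]=0x20, mem[0x01]=0x4c, mem[0x20]=0xba, mem[0x16]=0x02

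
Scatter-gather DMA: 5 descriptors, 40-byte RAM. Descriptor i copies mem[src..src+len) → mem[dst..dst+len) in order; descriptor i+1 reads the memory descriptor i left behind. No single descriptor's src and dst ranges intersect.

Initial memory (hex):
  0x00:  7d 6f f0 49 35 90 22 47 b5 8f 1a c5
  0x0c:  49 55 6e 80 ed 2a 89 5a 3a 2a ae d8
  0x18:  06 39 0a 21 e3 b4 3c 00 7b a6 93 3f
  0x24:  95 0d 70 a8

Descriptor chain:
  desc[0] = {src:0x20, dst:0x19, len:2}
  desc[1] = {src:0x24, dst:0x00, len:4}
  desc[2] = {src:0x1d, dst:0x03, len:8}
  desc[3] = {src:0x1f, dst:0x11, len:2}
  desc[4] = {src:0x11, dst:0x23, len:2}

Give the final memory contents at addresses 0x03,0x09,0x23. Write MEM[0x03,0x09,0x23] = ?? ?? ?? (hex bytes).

MEM[0x03,0x09,0x23] = b4 3f 00

#0 dst[0x19+2] := {0x7b,0xa6}
#1 dst[0x00+4] := {0x95,0x0d,0x70,0xa8}
#2 dst[0x03+8] := {0xb4,0x3c,0x00,0x7b,0xa6,0x93,0x3f,0x95}
#3 dst[0x11+2] := {0x00,0x7b}
#4 dst[0x23+2] := {0x00,0x7b}
query mem[0x03]=0xb4, mem[0x09]=0x3f, mem[0x23]=0x00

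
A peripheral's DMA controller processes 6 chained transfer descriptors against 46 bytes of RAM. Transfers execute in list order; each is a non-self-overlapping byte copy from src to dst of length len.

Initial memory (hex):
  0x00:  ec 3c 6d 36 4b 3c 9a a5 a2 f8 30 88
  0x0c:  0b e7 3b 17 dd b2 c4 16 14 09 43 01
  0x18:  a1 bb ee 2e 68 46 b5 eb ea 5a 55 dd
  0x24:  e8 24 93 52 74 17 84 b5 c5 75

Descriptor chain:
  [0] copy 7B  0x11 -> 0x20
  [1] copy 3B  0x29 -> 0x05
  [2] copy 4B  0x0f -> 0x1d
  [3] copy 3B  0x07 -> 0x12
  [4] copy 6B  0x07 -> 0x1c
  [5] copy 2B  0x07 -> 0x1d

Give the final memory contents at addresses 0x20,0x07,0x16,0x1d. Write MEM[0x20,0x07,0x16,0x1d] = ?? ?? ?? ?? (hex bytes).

MEM[0x20,0x07,0x16,0x1d] = 88 b5 43 b5

D0: mem[0x20..0x26] <- [b2 c4 16 14 09 43 01]
D1: mem[0x05..0x07] <- [17 84 b5]
D2: mem[0x1d..0x20] <- [17 dd b2 c4]
D3: mem[0x12..0x14] <- [b5 a2 f8]
D4: mem[0x1c..0x21] <- [b5 a2 f8 30 88 0b]
D5: mem[0x1d..0x1e] <- [b5 a2]
query mem[0x20]=0x88, mem[0x07]=0xb5, mem[0x16]=0x43, mem[0x1d]=0xb5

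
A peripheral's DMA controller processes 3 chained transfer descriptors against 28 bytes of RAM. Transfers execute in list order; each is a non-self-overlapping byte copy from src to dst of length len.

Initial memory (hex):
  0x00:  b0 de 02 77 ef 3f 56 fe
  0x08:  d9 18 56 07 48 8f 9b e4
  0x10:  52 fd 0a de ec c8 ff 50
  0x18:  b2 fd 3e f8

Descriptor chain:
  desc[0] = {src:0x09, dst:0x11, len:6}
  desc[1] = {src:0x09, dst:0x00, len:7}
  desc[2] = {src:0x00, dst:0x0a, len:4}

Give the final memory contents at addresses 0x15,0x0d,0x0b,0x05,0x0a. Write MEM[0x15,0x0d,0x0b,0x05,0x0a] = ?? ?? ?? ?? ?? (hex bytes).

D0: mem[0x11..0x16] <- [18 56 07 48 8f 9b]
D1: mem[0x00..0x06] <- [18 56 07 48 8f 9b e4]
D2: mem[0x0a..0x0d] <- [18 56 07 48]
query mem[0x15]=0x8f, mem[0x0d]=0x48, mem[0x0b]=0x56, mem[0x05]=0x9b, mem[0x0a]=0x18

MEM[0x15,0x0d,0x0b,0x05,0x0a] = 8f 48 56 9b 18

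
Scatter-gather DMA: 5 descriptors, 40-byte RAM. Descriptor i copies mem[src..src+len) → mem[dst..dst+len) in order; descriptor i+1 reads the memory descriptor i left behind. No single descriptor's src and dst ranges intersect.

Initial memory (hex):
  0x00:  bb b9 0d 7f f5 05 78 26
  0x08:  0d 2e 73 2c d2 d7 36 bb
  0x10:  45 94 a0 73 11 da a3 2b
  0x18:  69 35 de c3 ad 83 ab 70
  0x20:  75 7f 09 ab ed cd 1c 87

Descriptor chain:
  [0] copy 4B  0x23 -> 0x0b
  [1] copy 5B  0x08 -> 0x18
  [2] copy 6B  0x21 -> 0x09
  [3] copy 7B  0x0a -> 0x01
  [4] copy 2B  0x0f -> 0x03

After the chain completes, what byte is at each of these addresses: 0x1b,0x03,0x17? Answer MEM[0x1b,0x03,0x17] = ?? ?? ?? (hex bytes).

  after D0: wrote 4B at 0x0b = abedcd1c
  after D1: wrote 5B at 0x18 = 0d2e73abed
  after D2: wrote 6B at 0x09 = 7f09abedcd1c
  after D3: wrote 7B at 0x01 = 09abedcd1cbb45
  after D4: wrote 2B at 0x03 = bb45
query mem[0x1b]=0xab, mem[0x03]=0xbb, mem[0x17]=0x2b

MEM[0x1b,0x03,0x17] = ab bb 2b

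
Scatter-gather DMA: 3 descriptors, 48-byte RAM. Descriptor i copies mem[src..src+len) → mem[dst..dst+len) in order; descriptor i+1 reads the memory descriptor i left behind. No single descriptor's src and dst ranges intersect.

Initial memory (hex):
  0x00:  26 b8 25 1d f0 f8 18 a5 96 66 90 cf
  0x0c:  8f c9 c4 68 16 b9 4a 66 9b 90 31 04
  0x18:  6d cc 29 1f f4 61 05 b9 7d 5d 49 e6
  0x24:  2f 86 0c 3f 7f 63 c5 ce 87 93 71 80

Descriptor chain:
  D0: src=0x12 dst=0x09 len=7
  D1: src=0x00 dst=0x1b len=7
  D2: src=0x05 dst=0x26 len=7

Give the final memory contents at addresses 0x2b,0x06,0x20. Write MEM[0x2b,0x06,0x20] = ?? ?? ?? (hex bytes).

[0] 0x12->0x09 len=7 : 4a 66 9b 90 31 04 6d
[1] 0x00->0x1b len=7 : 26 b8 25 1d f0 f8 18
[2] 0x05->0x26 len=7 : f8 18 a5 96 4a 66 9b
query mem[0x2b]=0x66, mem[0x06]=0x18, mem[0x20]=0xf8

MEM[0x2b,0x06,0x20] = 66 18 f8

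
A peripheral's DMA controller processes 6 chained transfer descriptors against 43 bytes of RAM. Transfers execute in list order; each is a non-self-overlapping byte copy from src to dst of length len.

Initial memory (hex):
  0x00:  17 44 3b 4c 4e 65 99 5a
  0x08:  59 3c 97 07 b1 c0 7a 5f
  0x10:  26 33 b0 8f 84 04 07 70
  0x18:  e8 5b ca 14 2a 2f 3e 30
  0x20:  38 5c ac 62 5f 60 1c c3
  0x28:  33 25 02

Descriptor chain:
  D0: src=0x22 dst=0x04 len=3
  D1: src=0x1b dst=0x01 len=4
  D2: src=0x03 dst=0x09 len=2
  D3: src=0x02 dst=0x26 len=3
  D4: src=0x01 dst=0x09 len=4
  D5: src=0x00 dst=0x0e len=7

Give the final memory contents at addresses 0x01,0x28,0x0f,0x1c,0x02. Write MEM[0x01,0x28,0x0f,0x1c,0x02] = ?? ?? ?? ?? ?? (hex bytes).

MEM[0x01,0x28,0x0f,0x1c,0x02] = 14 3e 14 2a 2a

  after D0: wrote 3B at 0x04 = ac625f
  after D1: wrote 4B at 0x01 = 142a2f3e
  after D2: wrote 2B at 0x09 = 2f3e
  after D3: wrote 3B at 0x26 = 2a2f3e
  after D4: wrote 4B at 0x09 = 142a2f3e
  after D5: wrote 7B at 0x0e = 17142a2f3e625f
query mem[0x01]=0x14, mem[0x28]=0x3e, mem[0x0f]=0x14, mem[0x1c]=0x2a, mem[0x02]=0x2a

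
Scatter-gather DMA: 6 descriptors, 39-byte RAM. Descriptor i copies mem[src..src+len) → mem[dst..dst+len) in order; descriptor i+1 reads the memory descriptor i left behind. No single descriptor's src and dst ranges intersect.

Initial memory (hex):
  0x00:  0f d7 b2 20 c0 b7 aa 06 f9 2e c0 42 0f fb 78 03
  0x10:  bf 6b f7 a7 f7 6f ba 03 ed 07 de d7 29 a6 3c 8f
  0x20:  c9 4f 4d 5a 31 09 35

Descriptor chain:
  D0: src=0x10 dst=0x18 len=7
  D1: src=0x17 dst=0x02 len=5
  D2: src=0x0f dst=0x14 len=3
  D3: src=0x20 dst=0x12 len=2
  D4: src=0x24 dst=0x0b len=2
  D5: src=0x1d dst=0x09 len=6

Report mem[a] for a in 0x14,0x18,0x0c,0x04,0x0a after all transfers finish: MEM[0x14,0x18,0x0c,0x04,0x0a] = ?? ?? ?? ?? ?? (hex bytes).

MEM[0x14,0x18,0x0c,0x04,0x0a] = 03 bf c9 6b ba

D0: mem[0x18..0x1e] <- [bf 6b f7 a7 f7 6f ba]
D1: mem[0x02..0x06] <- [03 bf 6b f7 a7]
D2: mem[0x14..0x16] <- [03 bf 6b]
D3: mem[0x12..0x13] <- [c9 4f]
D4: mem[0x0b..0x0c] <- [31 09]
D5: mem[0x09..0x0e] <- [6f ba 8f c9 4f 4d]
query mem[0x14]=0x03, mem[0x18]=0xbf, mem[0x0c]=0xc9, mem[0x04]=0x6b, mem[0x0a]=0xba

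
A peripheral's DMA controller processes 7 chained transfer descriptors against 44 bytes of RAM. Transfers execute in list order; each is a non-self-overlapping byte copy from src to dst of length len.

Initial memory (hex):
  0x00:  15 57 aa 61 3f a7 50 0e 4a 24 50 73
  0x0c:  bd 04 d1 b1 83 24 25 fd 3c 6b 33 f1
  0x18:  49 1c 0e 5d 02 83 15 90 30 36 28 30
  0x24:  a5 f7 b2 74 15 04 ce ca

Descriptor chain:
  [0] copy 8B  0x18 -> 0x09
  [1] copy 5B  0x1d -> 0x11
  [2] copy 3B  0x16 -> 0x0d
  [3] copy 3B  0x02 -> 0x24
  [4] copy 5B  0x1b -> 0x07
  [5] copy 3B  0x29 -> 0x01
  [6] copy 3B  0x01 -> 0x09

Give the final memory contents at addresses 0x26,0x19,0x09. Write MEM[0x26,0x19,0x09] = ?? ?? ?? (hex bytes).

#0 dst[0x09+8] := {0x49,0x1c,0x0e,0x5d,0x02,0x83,0x15,0x90}
#1 dst[0x11+5] := {0x83,0x15,0x90,0x30,0x36}
#2 dst[0x0d+3] := {0x33,0xf1,0x49}
#3 dst[0x24+3] := {0xaa,0x61,0x3f}
#4 dst[0x07+5] := {0x5d,0x02,0x83,0x15,0x90}
#5 dst[0x01+3] := {0x04,0xce,0xca}
#6 dst[0x09+3] := {0x04,0xce,0xca}
query mem[0x26]=0x3f, mem[0x19]=0x1c, mem[0x09]=0x04

MEM[0x26,0x19,0x09] = 3f 1c 04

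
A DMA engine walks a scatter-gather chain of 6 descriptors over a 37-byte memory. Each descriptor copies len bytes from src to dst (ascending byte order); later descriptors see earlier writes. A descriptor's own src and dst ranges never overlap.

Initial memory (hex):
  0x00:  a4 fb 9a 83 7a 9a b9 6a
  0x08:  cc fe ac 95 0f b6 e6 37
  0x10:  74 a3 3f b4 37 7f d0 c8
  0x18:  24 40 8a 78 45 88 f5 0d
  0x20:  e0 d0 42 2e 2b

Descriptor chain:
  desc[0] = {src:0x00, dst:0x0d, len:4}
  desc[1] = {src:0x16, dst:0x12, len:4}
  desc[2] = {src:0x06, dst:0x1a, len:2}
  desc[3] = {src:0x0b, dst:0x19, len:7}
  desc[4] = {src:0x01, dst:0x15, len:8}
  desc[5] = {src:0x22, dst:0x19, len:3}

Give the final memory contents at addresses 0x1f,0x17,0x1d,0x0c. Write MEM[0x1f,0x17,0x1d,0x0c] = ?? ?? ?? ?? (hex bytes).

MEM[0x1f,0x17,0x1d,0x0c] = a3 83 9a 0f

D0: mem[0x0d..0x10] <- [a4 fb 9a 83]
D1: mem[0x12..0x15] <- [d0 c8 24 40]
D2: mem[0x1a..0x1b] <- [b9 6a]
D3: mem[0x19..0x1f] <- [95 0f a4 fb 9a 83 a3]
D4: mem[0x15..0x1c] <- [fb 9a 83 7a 9a b9 6a cc]
D5: mem[0x19..0x1b] <- [42 2e 2b]
query mem[0x1f]=0xa3, mem[0x17]=0x83, mem[0x1d]=0x9a, mem[0x0c]=0x0f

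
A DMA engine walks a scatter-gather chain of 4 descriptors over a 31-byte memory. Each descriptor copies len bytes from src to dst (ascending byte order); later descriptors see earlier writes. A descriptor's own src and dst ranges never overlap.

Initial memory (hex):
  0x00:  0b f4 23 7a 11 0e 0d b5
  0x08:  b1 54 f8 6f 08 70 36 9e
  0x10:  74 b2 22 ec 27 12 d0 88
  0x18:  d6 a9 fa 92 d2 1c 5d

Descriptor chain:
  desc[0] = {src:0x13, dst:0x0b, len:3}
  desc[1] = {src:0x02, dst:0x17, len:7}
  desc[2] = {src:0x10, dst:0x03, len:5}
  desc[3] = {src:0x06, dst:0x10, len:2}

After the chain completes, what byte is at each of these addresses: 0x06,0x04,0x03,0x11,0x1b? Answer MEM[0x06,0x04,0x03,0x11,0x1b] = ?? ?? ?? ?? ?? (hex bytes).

MEM[0x06,0x04,0x03,0x11,0x1b] = ec b2 74 27 0d

#0 dst[0x0b+3] := {0xec,0x27,0x12}
#1 dst[0x17+7] := {0x23,0x7a,0x11,0x0e,0x0d,0xb5,0xb1}
#2 dst[0x03+5] := {0x74,0xb2,0x22,0xec,0x27}
#3 dst[0x10+2] := {0xec,0x27}
query mem[0x06]=0xec, mem[0x04]=0xb2, mem[0x03]=0x74, mem[0x11]=0x27, mem[0x1b]=0x0d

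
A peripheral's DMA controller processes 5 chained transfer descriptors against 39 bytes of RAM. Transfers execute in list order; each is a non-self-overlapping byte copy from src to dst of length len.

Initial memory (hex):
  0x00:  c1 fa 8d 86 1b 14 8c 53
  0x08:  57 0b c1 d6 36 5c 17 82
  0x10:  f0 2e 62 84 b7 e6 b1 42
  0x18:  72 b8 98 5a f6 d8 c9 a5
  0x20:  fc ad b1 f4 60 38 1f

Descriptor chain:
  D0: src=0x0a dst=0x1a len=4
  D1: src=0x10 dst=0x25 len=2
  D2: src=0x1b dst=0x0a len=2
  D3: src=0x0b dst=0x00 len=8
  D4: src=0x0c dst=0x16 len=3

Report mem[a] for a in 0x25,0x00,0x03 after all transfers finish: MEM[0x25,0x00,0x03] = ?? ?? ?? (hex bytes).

MEM[0x25,0x00,0x03] = f0 36 17

  after D0: wrote 4B at 0x1a = c1d6365c
  after D1: wrote 2B at 0x25 = f02e
  after D2: wrote 2B at 0x0a = d636
  after D3: wrote 8B at 0x00 = 36365c1782f02e62
  after D4: wrote 3B at 0x16 = 365c17
query mem[0x25]=0xf0, mem[0x00]=0x36, mem[0x03]=0x17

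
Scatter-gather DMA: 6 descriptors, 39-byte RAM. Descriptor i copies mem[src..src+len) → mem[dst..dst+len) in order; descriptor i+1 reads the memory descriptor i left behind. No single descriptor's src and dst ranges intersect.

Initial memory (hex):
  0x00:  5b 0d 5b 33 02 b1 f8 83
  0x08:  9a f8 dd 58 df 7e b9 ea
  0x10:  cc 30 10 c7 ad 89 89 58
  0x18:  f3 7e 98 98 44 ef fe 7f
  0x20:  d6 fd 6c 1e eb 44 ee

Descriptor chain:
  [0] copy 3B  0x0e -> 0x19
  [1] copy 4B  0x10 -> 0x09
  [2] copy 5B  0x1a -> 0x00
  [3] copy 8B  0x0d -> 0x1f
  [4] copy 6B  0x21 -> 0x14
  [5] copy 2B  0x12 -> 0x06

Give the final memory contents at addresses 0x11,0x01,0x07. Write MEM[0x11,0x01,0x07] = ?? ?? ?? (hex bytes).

[0] 0x0e->0x19 len=3 : b9 ea cc
[1] 0x10->0x09 len=4 : cc 30 10 c7
[2] 0x1a->0x00 len=5 : ea cc 44 ef fe
[3] 0x0d->0x1f len=8 : 7e b9 ea cc 30 10 c7 ad
[4] 0x21->0x14 len=6 : ea cc 30 10 c7 ad
[5] 0x12->0x06 len=2 : 10 c7
query mem[0x11]=0x30, mem[0x01]=0xcc, mem[0x07]=0xc7

MEM[0x11,0x01,0x07] = 30 cc c7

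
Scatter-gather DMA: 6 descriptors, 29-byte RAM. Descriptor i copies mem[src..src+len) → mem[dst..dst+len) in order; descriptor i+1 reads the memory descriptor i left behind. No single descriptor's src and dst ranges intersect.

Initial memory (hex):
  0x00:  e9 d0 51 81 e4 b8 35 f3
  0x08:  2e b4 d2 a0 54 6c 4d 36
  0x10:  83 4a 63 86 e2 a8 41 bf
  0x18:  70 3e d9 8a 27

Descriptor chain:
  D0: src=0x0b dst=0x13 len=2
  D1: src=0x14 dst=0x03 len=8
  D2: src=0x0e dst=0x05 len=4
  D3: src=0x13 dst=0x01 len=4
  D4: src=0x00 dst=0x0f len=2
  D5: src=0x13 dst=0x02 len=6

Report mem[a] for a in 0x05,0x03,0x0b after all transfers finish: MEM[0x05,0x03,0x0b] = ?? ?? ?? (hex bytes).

MEM[0x05,0x03,0x0b] = 41 54 a0

D0: mem[0x13..0x14] <- [a0 54]
D1: mem[0x03..0x0a] <- [54 a8 41 bf 70 3e d9 8a]
D2: mem[0x05..0x08] <- [4d 36 83 4a]
D3: mem[0x01..0x04] <- [a0 54 a8 41]
D4: mem[0x0f..0x10] <- [e9 a0]
D5: mem[0x02..0x07] <- [a0 54 a8 41 bf 70]
query mem[0x05]=0x41, mem[0x03]=0x54, mem[0x0b]=0xa0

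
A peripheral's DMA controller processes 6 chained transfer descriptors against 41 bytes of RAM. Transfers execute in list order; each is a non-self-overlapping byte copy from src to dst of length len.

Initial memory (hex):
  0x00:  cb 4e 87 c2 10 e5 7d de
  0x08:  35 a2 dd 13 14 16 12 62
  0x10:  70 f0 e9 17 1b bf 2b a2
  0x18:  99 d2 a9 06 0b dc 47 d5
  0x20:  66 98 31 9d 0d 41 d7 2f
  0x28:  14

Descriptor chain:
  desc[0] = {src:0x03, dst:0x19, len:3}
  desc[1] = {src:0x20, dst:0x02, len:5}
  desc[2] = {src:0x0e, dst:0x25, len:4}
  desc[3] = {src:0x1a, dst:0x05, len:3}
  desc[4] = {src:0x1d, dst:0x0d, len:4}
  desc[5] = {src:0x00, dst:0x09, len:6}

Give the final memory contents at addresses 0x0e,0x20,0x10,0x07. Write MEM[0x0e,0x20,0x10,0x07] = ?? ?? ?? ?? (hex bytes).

MEM[0x0e,0x20,0x10,0x07] = 10 66 66 0b

D0: mem[0x19..0x1b] <- [c2 10 e5]
D1: mem[0x02..0x06] <- [66 98 31 9d 0d]
D2: mem[0x25..0x28] <- [12 62 70 f0]
D3: mem[0x05..0x07] <- [10 e5 0b]
D4: mem[0x0d..0x10] <- [dc 47 d5 66]
D5: mem[0x09..0x0e] <- [cb 4e 66 98 31 10]
query mem[0x0e]=0x10, mem[0x20]=0x66, mem[0x10]=0x66, mem[0x07]=0x0b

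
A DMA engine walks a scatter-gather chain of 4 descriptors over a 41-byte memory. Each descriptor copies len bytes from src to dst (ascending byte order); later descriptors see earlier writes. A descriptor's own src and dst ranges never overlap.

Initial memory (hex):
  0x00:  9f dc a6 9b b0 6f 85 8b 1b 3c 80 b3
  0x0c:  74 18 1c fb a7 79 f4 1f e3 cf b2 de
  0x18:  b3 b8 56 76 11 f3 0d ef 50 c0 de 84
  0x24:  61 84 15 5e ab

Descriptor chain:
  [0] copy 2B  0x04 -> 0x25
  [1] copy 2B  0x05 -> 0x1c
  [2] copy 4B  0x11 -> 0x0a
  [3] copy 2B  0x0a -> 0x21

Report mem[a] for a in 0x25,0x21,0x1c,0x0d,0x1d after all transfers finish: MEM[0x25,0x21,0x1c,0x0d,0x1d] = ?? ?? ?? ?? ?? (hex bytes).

MEM[0x25,0x21,0x1c,0x0d,0x1d] = b0 79 6f e3 85

D0: mem[0x25..0x26] <- [b0 6f]
D1: mem[0x1c..0x1d] <- [6f 85]
D2: mem[0x0a..0x0d] <- [79 f4 1f e3]
D3: mem[0x21..0x22] <- [79 f4]
query mem[0x25]=0xb0, mem[0x21]=0x79, mem[0x1c]=0x6f, mem[0x0d]=0xe3, mem[0x1d]=0x85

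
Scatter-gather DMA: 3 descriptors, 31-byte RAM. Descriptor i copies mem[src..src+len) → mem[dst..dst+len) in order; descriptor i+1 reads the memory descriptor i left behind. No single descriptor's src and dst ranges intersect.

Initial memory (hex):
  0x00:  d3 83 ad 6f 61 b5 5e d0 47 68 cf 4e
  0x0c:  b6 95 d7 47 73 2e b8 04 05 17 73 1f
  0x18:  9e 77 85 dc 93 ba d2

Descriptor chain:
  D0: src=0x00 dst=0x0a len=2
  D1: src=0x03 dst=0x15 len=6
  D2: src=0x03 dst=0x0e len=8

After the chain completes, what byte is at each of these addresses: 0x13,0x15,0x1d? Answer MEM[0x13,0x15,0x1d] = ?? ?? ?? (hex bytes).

MEM[0x13,0x15,0x1d] = 47 d3 ba

#0 dst[0x0a+2] := {0xd3,0x83}
#1 dst[0x15+6] := {0x6f,0x61,0xb5,0x5e,0xd0,0x47}
#2 dst[0x0e+8] := {0x6f,0x61,0xb5,0x5e,0xd0,0x47,0x68,0xd3}
query mem[0x13]=0x47, mem[0x15]=0xd3, mem[0x1d]=0xba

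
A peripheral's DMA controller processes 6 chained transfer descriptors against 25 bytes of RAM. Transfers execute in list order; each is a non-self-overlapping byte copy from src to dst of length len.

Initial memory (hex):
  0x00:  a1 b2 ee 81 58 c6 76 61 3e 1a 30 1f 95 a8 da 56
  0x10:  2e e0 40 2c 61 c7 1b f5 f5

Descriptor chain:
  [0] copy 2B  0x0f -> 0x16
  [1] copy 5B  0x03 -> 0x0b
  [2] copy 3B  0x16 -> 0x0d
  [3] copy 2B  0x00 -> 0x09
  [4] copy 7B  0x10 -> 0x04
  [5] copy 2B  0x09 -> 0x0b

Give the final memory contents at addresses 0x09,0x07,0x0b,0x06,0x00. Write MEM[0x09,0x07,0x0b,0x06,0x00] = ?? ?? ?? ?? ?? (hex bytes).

MEM[0x09,0x07,0x0b,0x06,0x00] = c7 2c c7 40 a1

[0] 0x0f->0x16 len=2 : 56 2e
[1] 0x03->0x0b len=5 : 81 58 c6 76 61
[2] 0x16->0x0d len=3 : 56 2e f5
[3] 0x00->0x09 len=2 : a1 b2
[4] 0x10->0x04 len=7 : 2e e0 40 2c 61 c7 56
[5] 0x09->0x0b len=2 : c7 56
query mem[0x09]=0xc7, mem[0x07]=0x2c, mem[0x0b]=0xc7, mem[0x06]=0x40, mem[0x00]=0xa1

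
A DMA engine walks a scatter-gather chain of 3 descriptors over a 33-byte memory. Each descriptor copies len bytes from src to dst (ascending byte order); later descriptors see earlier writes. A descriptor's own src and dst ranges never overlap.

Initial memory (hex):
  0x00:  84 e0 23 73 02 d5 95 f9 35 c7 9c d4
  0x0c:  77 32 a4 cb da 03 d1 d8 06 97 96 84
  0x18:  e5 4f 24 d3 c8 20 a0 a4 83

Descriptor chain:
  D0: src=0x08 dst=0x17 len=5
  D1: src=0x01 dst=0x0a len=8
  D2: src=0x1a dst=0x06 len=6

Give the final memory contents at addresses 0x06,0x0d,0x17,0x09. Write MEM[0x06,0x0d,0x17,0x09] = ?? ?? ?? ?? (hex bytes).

#0 dst[0x17+5] := {0x35,0xc7,0x9c,0xd4,0x77}
#1 dst[0x0a+8] := {0xe0,0x23,0x73,0x02,0xd5,0x95,0xf9,0x35}
#2 dst[0x06+6] := {0xd4,0x77,0xc8,0x20,0xa0,0xa4}
query mem[0x06]=0xd4, mem[0x0d]=0x02, mem[0x17]=0x35, mem[0x09]=0x20

MEM[0x06,0x0d,0x17,0x09] = d4 02 35 20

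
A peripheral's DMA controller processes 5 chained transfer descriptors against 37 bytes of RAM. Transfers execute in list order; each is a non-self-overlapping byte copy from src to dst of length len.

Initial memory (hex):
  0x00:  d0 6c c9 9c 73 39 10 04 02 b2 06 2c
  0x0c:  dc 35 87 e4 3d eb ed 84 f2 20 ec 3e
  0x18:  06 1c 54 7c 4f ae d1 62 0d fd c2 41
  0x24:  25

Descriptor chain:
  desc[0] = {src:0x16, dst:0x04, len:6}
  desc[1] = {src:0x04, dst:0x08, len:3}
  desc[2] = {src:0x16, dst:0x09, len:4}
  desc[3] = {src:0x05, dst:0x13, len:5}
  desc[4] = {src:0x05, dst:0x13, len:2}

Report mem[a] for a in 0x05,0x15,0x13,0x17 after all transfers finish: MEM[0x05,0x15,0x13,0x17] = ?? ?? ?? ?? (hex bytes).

MEM[0x05,0x15,0x13,0x17] = 3e 1c 3e ec

D0: mem[0x04..0x09] <- [ec 3e 06 1c 54 7c]
D1: mem[0x08..0x0a] <- [ec 3e 06]
D2: mem[0x09..0x0c] <- [ec 3e 06 1c]
D3: mem[0x13..0x17] <- [3e 06 1c ec ec]
D4: mem[0x13..0x14] <- [3e 06]
query mem[0x05]=0x3e, mem[0x15]=0x1c, mem[0x13]=0x3e, mem[0x17]=0xec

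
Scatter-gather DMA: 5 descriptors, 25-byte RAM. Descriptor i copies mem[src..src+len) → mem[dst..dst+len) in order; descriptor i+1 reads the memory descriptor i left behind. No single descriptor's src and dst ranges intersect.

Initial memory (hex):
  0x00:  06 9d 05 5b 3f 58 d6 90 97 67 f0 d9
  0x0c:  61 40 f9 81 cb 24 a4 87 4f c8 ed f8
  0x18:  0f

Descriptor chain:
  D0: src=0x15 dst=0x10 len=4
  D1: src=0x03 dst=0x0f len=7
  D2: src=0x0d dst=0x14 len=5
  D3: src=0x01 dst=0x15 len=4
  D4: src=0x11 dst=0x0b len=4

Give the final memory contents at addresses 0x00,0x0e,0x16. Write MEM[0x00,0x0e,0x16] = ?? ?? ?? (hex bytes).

MEM[0x00,0x0e,0x16] = 06 40 05

[0] 0x15->0x10 len=4 : c8 ed f8 0f
[1] 0x03->0x0f len=7 : 5b 3f 58 d6 90 97 67
[2] 0x0d->0x14 len=5 : 40 f9 5b 3f 58
[3] 0x01->0x15 len=4 : 9d 05 5b 3f
[4] 0x11->0x0b len=4 : 58 d6 90 40
query mem[0x00]=0x06, mem[0x0e]=0x40, mem[0x16]=0x05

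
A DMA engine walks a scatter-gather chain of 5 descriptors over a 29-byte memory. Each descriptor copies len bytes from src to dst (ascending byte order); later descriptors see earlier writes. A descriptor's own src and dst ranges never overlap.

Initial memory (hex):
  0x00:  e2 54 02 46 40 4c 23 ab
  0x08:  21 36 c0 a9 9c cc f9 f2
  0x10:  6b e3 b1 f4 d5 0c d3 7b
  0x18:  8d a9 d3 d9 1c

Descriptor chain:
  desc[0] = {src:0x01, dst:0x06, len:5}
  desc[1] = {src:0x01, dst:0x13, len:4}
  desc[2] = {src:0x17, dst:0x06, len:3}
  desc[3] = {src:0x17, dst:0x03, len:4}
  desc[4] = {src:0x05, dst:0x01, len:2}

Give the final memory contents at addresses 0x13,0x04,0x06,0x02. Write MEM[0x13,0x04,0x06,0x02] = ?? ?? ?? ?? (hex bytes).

  after D0: wrote 5B at 0x06 = 540246404c
  after D1: wrote 4B at 0x13 = 54024640
  after D2: wrote 3B at 0x06 = 7b8da9
  after D3: wrote 4B at 0x03 = 7b8da9d3
  after D4: wrote 2B at 0x01 = a9d3
query mem[0x13]=0x54, mem[0x04]=0x8d, mem[0x06]=0xd3, mem[0x02]=0xd3

MEM[0x13,0x04,0x06,0x02] = 54 8d d3 d3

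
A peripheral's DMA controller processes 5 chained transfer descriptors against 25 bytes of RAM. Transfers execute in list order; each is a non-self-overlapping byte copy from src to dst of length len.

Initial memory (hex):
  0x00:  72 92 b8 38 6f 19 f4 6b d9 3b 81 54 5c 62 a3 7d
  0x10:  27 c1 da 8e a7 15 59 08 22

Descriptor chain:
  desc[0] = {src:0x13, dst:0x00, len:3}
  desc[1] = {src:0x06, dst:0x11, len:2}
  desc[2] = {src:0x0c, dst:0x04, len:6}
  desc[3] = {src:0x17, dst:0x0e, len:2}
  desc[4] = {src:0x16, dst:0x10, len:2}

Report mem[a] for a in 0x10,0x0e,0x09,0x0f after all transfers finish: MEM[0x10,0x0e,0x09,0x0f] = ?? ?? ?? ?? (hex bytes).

[0] 0x13->0x00 len=3 : 8e a7 15
[1] 0x06->0x11 len=2 : f4 6b
[2] 0x0c->0x04 len=6 : 5c 62 a3 7d 27 f4
[3] 0x17->0x0e len=2 : 08 22
[4] 0x16->0x10 len=2 : 59 08
query mem[0x10]=0x59, mem[0x0e]=0x08, mem[0x09]=0xf4, mem[0x0f]=0x22

MEM[0x10,0x0e,0x09,0x0f] = 59 08 f4 22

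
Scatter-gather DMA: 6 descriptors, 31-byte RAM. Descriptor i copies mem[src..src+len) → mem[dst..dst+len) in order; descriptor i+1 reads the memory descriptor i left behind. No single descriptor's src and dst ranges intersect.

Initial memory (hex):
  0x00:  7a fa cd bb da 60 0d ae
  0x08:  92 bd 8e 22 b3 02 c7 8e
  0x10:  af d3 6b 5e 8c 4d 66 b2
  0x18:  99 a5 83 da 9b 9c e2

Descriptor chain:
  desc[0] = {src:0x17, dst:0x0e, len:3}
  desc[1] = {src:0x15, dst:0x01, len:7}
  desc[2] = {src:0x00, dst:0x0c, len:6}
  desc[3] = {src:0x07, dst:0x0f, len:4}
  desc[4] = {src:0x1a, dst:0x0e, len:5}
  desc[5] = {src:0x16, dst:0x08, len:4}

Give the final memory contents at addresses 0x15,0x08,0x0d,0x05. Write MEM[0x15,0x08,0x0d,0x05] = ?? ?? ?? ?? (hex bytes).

D0: mem[0x0e..0x10] <- [b2 99 a5]
D1: mem[0x01..0x07] <- [4d 66 b2 99 a5 83 da]
D2: mem[0x0c..0x11] <- [7a 4d 66 b2 99 a5]
D3: mem[0x0f..0x12] <- [da 92 bd 8e]
D4: mem[0x0e..0x12] <- [83 da 9b 9c e2]
D5: mem[0x08..0x0b] <- [66 b2 99 a5]
query mem[0x15]=0x4d, mem[0x08]=0x66, mem[0x0d]=0x4d, mem[0x05]=0xa5

MEM[0x15,0x08,0x0d,0x05] = 4d 66 4d a5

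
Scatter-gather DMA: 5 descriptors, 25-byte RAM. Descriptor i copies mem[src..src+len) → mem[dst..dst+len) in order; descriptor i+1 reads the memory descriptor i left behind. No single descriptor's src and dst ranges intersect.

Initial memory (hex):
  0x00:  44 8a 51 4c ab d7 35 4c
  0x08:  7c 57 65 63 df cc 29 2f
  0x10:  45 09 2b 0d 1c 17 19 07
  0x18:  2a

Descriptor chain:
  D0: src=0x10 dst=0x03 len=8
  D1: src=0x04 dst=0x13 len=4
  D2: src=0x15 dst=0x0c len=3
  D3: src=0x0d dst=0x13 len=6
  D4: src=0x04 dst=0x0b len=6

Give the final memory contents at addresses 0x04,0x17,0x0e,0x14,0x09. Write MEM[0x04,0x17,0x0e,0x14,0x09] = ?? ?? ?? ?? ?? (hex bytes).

MEM[0x04,0x17,0x0e,0x14,0x09] = 09 09 1c 07 19

D0: mem[0x03..0x0a] <- [45 09 2b 0d 1c 17 19 07]
D1: mem[0x13..0x16] <- [09 2b 0d 1c]
D2: mem[0x0c..0x0e] <- [0d 1c 07]
D3: mem[0x13..0x18] <- [1c 07 2f 45 09 2b]
D4: mem[0x0b..0x10] <- [09 2b 0d 1c 17 19]
query mem[0x04]=0x09, mem[0x17]=0x09, mem[0x0e]=0x1c, mem[0x14]=0x07, mem[0x09]=0x19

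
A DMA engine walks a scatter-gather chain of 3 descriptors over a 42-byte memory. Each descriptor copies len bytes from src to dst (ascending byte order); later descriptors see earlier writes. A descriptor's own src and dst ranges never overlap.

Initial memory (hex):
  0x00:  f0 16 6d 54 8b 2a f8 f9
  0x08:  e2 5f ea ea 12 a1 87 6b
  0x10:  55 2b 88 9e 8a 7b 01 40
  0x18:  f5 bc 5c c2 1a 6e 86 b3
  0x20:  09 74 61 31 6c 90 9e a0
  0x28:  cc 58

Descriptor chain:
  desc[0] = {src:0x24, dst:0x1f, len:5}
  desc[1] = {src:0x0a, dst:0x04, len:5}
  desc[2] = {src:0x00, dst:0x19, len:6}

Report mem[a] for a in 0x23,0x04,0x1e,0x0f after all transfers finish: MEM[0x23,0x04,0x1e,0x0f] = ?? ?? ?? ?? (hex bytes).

D0: mem[0x1f..0x23] <- [6c 90 9e a0 cc]
D1: mem[0x04..0x08] <- [ea ea 12 a1 87]
D2: mem[0x19..0x1e] <- [f0 16 6d 54 ea ea]
query mem[0x23]=0xcc, mem[0x04]=0xea, mem[0x1e]=0xea, mem[0x0f]=0x6b

MEM[0x23,0x04,0x1e,0x0f] = cc ea ea 6b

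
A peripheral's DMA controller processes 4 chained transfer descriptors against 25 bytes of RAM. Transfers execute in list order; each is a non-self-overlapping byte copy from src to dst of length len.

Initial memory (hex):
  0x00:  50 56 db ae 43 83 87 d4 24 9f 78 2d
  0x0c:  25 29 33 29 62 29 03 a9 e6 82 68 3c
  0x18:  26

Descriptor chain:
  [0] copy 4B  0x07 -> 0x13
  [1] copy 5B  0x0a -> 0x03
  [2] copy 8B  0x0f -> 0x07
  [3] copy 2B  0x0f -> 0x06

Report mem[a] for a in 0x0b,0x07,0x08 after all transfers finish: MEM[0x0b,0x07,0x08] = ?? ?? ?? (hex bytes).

MEM[0x0b,0x07,0x08] = d4 62 62

#0 dst[0x13+4] := {0xd4,0x24,0x9f,0x78}
#1 dst[0x03+5] := {0x78,0x2d,0x25,0x29,0x33}
#2 dst[0x07+8] := {0x29,0x62,0x29,0x03,0xd4,0x24,0x9f,0x78}
#3 dst[0x06+2] := {0x29,0x62}
query mem[0x0b]=0xd4, mem[0x07]=0x62, mem[0x08]=0x62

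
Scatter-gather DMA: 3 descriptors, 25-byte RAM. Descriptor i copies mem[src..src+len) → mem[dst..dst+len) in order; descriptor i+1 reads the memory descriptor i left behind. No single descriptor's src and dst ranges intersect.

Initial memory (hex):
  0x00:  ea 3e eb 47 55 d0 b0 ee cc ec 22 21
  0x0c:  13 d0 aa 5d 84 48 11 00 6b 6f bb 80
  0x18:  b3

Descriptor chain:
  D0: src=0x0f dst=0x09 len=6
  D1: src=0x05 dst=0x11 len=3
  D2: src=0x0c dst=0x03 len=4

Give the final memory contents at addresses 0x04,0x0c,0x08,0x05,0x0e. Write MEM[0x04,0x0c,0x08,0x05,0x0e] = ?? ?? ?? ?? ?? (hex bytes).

MEM[0x04,0x0c,0x08,0x05,0x0e] = 00 11 cc 6b 6b

[0] 0x0f->0x09 len=6 : 5d 84 48 11 00 6b
[1] 0x05->0x11 len=3 : d0 b0 ee
[2] 0x0c->0x03 len=4 : 11 00 6b 5d
query mem[0x04]=0x00, mem[0x0c]=0x11, mem[0x08]=0xcc, mem[0x05]=0x6b, mem[0x0e]=0x6b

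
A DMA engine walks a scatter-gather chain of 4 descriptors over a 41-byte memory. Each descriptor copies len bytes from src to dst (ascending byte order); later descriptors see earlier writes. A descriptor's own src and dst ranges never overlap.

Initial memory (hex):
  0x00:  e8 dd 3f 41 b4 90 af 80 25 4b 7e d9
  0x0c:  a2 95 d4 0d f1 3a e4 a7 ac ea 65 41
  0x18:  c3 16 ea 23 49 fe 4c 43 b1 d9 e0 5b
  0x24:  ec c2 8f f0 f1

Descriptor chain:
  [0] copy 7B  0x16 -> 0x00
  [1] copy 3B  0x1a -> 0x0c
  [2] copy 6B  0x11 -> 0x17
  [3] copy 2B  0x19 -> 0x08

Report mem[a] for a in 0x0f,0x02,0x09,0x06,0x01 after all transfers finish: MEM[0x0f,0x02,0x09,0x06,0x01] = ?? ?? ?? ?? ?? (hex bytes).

  after D0: wrote 7B at 0x00 = 6541c316ea2349
  after D1: wrote 3B at 0x0c = ea2349
  after D2: wrote 6B at 0x17 = 3ae4a7acea65
  after D3: wrote 2B at 0x08 = a7ac
query mem[0x0f]=0x0d, mem[0x02]=0xc3, mem[0x09]=0xac, mem[0x06]=0x49, mem[0x01]=0x41

MEM[0x0f,0x02,0x09,0x06,0x01] = 0d c3 ac 49 41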